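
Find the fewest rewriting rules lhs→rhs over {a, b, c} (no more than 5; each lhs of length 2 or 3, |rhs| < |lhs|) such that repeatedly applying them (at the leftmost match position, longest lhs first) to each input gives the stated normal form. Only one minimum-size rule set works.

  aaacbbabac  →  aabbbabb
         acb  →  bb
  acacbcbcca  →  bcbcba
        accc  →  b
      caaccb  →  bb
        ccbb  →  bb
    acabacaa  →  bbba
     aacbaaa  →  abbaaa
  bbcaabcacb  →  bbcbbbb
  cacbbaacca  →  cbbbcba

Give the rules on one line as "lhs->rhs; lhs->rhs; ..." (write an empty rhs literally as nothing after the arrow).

  | aaacbbabac => aabbbabac => aabbbabb
  | acb => bb
  | acacbcbcca => bcbcbcca => bcbcba
  | accc => bcc => b

abc->cb; ac->b; aca->b; cc->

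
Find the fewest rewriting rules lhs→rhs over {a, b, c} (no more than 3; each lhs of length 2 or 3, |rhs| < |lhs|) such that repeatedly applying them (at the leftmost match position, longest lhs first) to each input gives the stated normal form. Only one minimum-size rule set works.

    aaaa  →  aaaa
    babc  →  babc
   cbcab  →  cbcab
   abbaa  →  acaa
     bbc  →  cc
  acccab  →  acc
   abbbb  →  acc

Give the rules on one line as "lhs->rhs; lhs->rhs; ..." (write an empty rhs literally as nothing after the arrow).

bb->c; cca->b

  | aaaa
  | babc
  | cbcab
  | abbaa => acaa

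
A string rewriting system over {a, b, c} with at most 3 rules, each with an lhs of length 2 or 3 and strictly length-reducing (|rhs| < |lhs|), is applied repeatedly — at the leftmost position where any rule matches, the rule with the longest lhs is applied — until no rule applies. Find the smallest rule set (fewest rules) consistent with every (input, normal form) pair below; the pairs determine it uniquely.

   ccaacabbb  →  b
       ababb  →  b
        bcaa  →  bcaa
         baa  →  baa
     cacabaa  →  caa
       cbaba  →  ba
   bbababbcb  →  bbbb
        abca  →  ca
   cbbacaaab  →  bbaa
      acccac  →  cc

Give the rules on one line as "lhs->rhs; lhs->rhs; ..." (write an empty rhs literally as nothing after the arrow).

ab->; ac->; cb->b

  | ccaacabbb => ccaabbb => ccabb => ccb => cb => b
  | ababb => abb => b
  | bcaa
  | baa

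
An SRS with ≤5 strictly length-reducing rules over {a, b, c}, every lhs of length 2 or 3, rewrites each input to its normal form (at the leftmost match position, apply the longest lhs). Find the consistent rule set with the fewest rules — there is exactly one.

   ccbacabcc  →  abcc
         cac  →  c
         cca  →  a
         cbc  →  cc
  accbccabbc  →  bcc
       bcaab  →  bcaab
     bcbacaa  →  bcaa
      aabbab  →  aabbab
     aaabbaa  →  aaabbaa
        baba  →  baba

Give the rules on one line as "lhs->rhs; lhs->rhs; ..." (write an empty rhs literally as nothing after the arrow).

ac->; cab->bc; cb->c; cca->a

  | ccbacabcc => ccacabcc => acabcc => abcc
  | cac => c
  | cca => a
  | cbc => cc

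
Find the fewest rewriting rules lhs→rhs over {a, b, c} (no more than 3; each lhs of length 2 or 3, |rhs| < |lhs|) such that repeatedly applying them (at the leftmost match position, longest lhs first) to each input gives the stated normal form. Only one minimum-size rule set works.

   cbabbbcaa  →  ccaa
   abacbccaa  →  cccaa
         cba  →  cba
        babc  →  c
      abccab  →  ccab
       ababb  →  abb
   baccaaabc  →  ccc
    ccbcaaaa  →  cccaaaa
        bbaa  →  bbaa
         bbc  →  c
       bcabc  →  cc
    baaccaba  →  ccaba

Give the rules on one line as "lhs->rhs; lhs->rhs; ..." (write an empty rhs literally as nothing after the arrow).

ac->c; bab->b; bc->c

  | cbabbbcaa => cbbbcaa => cbbcaa => cbcaa => ccaa
  | abacbccaa => abcbccaa => acbccaa => cbccaa => cccaa
  | cba
  | babc => bc => c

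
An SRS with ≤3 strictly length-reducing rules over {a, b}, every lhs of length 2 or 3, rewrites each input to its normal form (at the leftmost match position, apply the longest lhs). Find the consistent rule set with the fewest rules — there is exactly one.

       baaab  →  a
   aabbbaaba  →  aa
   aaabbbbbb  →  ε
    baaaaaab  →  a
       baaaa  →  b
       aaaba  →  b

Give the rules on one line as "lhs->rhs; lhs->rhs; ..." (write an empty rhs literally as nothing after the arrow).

aaa->; ba->b; bb->a

  | baaab => baab => bab => bb => a
  | aabbbaaba => aaabaaba => baaba => baba => bba => aa
  | aaabbbbbb => bbbbbb => abbbb => aabb => aaa => ε
  | baaaaaab => baaaaab => baaaab => baaab => baab => bab => bb => a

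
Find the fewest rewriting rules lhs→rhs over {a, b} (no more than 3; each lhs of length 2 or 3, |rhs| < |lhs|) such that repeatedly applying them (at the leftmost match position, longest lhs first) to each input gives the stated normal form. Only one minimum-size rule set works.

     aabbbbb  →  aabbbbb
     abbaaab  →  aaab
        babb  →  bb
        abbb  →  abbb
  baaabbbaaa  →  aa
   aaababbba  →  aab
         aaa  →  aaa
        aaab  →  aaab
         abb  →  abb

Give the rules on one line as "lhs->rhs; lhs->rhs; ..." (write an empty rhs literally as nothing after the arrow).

aba->; ba->; bba->

  | aabbbbb
  | abbaaab => aaab
  | babb => bb
  | abbb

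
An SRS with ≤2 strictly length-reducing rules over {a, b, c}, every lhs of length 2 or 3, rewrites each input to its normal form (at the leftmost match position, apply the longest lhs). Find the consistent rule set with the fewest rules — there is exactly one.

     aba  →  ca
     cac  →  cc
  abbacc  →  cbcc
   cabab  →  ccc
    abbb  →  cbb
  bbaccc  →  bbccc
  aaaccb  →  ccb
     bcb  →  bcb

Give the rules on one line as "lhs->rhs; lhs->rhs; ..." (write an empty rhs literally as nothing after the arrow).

ab->c; ac->c

  | aba => ca
  | cac => cc
  | abbacc => cbacc => cbcc
  | cabab => ccab => ccc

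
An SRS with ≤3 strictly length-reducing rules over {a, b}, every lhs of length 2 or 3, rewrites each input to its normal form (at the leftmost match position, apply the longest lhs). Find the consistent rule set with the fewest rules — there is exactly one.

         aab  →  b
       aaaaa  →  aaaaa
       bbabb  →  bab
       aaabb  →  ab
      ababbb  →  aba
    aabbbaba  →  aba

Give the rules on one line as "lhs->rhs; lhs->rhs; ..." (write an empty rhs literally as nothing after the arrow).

  | aab => b
  | aaaaa
  | bbabb => babb => bab
  | aaabb => abb => ab

aab->b; bb->b; bbb->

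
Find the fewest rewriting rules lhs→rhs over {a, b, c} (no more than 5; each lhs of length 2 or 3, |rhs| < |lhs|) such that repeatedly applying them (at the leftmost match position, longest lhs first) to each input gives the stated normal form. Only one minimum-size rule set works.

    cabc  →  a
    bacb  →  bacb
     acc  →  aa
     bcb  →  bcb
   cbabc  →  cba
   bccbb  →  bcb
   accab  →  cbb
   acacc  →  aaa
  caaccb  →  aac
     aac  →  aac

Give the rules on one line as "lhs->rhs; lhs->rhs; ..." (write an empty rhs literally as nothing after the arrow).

ab->c; ca->a; cc->a; cca->bb

  | cabc => abc => cc => a
  | bacb
  | acc => aa
  | bcb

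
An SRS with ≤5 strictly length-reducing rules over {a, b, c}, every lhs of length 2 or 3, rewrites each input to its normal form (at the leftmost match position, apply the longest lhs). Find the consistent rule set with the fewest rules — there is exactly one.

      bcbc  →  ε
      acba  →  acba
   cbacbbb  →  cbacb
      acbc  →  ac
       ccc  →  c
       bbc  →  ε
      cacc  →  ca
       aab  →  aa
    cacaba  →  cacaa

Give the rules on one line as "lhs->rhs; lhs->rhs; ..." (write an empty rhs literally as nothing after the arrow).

ab->a; bb->b; bc->; cc->

  | bcbc => bc => ε
  | acba
  | cbacbbb => cbacbb => cbacb
  | acbc => ac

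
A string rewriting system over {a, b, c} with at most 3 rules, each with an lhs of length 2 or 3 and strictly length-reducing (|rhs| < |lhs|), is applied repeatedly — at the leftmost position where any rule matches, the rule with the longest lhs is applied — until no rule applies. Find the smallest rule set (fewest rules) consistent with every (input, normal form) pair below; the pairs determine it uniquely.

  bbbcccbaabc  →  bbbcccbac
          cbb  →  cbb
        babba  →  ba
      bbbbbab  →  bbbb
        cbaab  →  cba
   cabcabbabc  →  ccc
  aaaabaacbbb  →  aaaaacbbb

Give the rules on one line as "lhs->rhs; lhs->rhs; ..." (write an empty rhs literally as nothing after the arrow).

ab->; bab->

  | bbbcccbaabc => bbbcccbac
  | cbb
  | babba => ba
  | bbbbbab => bbbb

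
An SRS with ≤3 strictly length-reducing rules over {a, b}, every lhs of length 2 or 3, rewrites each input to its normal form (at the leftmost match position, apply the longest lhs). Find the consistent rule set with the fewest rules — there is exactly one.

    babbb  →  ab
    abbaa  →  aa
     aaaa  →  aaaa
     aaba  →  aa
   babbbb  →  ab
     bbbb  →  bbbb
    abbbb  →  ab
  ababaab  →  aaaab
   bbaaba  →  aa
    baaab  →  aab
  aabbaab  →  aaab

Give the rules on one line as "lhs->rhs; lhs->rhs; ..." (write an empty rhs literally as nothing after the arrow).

  | babbb => abb => ab
  | abbaa => abaa => aa
  | aaaa
  | aaba => aa

abb->ab; ba->; bab->a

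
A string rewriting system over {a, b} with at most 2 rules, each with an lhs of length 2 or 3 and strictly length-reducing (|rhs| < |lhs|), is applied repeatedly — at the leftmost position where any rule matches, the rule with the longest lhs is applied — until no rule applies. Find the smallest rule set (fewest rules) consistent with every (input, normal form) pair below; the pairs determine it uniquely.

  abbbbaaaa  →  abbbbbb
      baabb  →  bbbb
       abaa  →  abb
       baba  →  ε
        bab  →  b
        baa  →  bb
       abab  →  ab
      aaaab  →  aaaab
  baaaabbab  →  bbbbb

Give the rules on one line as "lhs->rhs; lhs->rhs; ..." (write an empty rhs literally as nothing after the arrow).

  | abbbbaaaa => abbbbbaa => abbbbbb
  | baabb => bbbb
  | abaa => abb
  | baba => ba => ε

ba->; baa->bb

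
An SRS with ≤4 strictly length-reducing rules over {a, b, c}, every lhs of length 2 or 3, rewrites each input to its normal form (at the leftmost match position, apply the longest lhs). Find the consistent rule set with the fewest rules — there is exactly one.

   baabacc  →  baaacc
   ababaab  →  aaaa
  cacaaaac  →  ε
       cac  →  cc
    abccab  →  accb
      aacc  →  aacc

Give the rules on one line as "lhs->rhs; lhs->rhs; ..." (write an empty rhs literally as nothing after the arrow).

  | baabacc => baaacc
  | ababaab => aabaab => aaaab => aaaa
  | cacaaaac => ccaaaac => ccaaac => ccaac => ccac => ccc => ε
  | cac => cc

ab->a; ca->c; ccc->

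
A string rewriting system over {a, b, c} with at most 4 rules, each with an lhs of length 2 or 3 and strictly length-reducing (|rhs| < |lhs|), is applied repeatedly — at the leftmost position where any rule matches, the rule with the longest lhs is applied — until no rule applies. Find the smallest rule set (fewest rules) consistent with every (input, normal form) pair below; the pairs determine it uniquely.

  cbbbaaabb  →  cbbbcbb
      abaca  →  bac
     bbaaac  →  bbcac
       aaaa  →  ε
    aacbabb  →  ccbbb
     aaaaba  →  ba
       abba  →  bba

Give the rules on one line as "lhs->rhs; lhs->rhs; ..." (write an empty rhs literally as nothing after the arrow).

aa->c; ab->b; aca->ac; caa->

  | cbbbaaabb => cbbbcabb => cbbbcbb
  | abaca => baca => bac
  | bbaaac => bbcac
  | aaaa => caa => ε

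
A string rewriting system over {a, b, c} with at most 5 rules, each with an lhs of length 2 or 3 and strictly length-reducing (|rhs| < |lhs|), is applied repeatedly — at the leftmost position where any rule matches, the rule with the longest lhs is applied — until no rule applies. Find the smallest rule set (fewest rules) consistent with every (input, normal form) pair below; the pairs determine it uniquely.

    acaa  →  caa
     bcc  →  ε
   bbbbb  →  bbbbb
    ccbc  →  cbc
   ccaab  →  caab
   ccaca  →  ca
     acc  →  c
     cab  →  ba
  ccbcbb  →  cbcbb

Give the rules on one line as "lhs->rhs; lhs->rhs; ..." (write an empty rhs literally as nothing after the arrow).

  | acaa => caa
  | bcc => ε
  | bbbbb
  | ccbc => cbc

ac->c; bcc->; cab->ba; cc->c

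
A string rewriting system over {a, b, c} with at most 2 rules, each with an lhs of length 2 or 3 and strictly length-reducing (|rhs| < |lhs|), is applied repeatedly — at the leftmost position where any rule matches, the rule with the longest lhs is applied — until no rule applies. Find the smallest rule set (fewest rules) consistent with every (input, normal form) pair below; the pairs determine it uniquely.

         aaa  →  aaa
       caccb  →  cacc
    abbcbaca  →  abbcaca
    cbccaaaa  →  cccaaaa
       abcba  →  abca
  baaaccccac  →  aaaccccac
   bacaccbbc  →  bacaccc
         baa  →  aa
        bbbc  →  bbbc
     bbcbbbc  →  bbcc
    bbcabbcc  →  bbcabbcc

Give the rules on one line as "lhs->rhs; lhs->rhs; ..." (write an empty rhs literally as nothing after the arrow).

  | aaa
  | caccb => cacc
  | abbcbaca => abbcaca
  | cbccaaaa => cccaaaa

baa->aa; cb->c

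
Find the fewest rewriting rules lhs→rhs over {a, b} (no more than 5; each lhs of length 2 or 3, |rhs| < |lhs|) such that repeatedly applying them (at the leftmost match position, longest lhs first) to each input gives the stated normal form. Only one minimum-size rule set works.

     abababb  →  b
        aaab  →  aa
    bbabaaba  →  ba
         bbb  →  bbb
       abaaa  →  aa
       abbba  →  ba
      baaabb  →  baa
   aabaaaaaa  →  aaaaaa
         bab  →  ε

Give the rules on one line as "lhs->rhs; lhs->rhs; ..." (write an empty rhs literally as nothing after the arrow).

ab->; aba->; abb->; bab->

  | abababb => babb => b
  | aaab => aa
  | bbabaaba => baaba => ba
  | bbb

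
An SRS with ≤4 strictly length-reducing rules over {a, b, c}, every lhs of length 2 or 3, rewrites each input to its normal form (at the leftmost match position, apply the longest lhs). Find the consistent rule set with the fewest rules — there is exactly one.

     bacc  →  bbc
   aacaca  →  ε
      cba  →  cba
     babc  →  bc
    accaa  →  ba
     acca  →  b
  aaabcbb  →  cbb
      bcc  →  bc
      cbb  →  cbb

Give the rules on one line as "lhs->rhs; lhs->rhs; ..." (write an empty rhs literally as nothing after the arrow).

ab->c; ac->b; ca->; cc->c

  | bacc => bbc
  | aacaca => abaca => caca => ca => ε
  | cba
  | babc => bcc => bc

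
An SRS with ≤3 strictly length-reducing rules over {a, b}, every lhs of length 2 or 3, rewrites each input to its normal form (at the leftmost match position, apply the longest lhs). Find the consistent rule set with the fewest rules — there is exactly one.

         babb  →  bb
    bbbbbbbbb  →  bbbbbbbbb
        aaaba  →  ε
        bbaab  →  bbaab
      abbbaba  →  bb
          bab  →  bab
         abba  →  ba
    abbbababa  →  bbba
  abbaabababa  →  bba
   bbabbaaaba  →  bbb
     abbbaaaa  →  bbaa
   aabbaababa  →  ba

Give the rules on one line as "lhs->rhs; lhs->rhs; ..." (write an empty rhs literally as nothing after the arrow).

  | babb => bb
  | bbbbbbbbb
  | aaaba => aba => ε
  | bbaab

aaa->a; aba->; abb->b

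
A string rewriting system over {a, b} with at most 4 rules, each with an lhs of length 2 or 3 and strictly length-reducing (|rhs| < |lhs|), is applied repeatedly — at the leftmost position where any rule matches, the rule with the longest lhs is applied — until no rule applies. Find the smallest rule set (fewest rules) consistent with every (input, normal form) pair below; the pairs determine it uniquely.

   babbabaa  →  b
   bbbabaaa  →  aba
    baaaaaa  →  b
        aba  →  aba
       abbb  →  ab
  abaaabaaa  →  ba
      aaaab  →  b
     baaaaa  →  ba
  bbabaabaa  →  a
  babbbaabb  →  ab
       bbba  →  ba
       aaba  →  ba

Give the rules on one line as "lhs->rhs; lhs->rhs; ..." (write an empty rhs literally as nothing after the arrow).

aa->; bab->ab; bb->

  | babbabaa => abbabaa => aabaa => baa => b
  | bbbabaaa => babaaa => abaaa => aba
  | baaaaaa => baaaa => baa => b
  | aba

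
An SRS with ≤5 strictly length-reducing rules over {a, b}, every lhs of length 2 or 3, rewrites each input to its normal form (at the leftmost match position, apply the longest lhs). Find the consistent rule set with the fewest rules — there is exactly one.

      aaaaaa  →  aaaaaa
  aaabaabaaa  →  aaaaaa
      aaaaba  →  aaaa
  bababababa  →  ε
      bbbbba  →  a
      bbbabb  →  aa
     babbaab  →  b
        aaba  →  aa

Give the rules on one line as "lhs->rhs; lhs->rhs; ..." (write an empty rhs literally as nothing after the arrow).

ab->a; aba->a; ba->; bbb->a

  | aaaaaa
  | aaabaabaaa => aaaabaaa => aaaaaa
  | aaaaba => aaaa
  | bababababa => babababa => bababa => baba => ba => ε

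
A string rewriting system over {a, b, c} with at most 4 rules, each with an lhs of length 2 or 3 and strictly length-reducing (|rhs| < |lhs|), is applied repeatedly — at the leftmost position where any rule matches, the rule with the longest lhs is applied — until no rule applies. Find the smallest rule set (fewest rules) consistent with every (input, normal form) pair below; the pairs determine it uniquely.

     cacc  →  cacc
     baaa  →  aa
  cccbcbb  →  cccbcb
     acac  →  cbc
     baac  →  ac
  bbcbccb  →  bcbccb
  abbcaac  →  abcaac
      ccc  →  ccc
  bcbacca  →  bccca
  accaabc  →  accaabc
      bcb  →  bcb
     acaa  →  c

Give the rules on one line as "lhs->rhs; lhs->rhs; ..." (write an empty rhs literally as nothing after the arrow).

  | cacc
  | baaa => aa
  | cccbcbb => cccbcb
  | acac => cbc

aca->cb; ba->; bb->b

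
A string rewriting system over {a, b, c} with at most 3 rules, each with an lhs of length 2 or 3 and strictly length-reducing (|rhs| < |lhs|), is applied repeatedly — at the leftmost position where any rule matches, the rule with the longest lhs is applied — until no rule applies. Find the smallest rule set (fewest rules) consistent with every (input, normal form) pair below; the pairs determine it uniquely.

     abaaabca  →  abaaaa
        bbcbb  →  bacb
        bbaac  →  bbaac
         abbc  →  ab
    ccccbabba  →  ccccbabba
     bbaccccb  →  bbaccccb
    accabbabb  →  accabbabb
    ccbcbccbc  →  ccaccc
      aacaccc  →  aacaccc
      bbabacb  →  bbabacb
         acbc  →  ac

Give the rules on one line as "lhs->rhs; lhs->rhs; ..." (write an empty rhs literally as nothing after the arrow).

  | abaaabca => abaaaa
  | bbcbb => bacb
  | bbaac
  | abbc => ab

bc->; bcb->ac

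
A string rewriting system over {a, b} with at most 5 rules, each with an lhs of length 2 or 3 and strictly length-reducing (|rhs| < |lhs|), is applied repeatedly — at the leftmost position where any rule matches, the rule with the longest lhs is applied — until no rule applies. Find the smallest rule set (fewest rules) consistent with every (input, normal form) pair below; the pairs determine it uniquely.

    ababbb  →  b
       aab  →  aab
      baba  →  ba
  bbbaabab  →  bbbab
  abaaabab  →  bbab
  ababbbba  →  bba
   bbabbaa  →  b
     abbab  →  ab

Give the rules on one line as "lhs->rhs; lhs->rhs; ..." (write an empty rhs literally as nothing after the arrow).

aaa->b; aba->a; abb->; baa->

  | ababbb => abbb => b
  | aab
  | baba => ba
  | bbbaabab => bbbab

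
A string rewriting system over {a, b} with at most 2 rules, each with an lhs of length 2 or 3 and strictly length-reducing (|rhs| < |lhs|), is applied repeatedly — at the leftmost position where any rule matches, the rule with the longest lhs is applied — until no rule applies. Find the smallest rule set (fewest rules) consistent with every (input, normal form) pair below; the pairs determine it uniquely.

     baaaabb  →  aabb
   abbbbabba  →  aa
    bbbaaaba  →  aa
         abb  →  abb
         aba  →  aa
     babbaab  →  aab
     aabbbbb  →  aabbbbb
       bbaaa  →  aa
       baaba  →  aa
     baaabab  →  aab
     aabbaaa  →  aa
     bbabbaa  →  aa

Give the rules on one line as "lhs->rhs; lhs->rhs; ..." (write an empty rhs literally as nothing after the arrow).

  | baaaabb => aaaabb => aaabb => aabb
  | abbbbabba => abbbabba => abbabba => ababba => aabba => aaba => aaa => aa
  | bbbaaaba => bbaaaba => baaaba => aaaba => aaba => aaa => aa
  | abb

aaa->aa; ba->a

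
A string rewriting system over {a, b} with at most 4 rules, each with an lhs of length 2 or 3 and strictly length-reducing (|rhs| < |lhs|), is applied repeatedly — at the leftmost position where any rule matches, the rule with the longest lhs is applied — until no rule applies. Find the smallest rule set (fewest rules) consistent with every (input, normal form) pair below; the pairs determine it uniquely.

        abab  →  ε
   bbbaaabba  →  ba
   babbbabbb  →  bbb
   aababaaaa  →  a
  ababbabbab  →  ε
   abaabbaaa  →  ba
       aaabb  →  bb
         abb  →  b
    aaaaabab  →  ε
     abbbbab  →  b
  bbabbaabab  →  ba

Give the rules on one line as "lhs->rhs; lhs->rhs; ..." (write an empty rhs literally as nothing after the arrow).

aaa->ba; ab->; bba->a

  | abab => ab => ε
  | bbbaaabba => baaabba => bbabba => abba => ba
  | babbbabbb => bbbabbb => babbb => bbb
  | aababaaaa => aabaaaa => aaaaa => baaa => bba => a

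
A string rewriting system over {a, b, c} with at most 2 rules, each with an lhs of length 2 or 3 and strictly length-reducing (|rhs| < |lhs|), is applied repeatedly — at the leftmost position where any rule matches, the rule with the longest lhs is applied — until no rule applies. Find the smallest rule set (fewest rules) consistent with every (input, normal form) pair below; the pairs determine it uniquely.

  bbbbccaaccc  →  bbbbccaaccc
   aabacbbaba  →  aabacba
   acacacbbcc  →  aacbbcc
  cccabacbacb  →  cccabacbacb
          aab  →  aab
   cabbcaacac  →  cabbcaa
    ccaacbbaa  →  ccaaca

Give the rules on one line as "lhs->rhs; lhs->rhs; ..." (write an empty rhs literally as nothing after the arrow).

bba->; cac->

  | bbbbccaaccc
  | aabacbbaba => aabacba
  | acacacbbcc => aacbbcc
  | cccabacbacb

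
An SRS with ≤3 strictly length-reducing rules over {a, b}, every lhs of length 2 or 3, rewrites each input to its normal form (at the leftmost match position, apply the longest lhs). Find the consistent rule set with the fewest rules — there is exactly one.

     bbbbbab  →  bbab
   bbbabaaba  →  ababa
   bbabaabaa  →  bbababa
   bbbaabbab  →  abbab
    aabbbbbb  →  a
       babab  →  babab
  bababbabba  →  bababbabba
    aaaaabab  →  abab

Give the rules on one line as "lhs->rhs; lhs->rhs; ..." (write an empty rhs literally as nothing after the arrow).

aa->a; bbb->

  | bbbbbab => bbab
  | bbbabaaba => abaaba => ababa
  | bbabaabaa => bbababaa => bbababa
  | bbbaabbab => aabbab => abbab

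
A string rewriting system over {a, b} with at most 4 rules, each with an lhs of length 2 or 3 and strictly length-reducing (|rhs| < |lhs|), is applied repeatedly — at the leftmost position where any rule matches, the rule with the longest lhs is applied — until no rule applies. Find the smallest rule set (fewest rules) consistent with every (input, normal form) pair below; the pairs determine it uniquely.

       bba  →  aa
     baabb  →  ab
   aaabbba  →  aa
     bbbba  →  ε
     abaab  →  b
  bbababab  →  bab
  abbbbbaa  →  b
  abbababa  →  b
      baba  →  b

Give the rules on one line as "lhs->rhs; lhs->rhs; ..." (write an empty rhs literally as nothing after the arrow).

  | bba => aa
  | baabb => bbb => ab
  | aaabbba => bbba => aba => aa
  | bbbba => abba => aaa => ε

aaa->; aba->aa; baa->b; bb->a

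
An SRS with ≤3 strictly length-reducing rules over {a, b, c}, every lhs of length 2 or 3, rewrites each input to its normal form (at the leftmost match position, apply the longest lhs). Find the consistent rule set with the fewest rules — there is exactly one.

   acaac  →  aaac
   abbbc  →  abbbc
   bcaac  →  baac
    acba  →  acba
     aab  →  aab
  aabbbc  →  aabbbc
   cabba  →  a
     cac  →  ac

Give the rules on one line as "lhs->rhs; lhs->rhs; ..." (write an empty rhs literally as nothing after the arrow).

  | acaac => aaac
  | abbbc
  | bcaac => baac
  | acba

bba->; ca->a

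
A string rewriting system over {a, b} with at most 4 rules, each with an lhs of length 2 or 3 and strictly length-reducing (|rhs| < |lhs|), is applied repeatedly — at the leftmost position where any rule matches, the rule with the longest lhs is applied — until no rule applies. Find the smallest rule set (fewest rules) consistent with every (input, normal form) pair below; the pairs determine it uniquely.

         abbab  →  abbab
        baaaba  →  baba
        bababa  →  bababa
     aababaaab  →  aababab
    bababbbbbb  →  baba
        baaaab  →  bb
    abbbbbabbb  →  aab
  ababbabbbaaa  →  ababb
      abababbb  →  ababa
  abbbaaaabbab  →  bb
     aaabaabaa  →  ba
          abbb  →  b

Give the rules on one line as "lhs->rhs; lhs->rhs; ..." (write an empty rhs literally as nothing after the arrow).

  | abbab
  | baaaba => baba
  | bababa
  | aababaaab => aababab

aaa->b; baa->b; bbb->aa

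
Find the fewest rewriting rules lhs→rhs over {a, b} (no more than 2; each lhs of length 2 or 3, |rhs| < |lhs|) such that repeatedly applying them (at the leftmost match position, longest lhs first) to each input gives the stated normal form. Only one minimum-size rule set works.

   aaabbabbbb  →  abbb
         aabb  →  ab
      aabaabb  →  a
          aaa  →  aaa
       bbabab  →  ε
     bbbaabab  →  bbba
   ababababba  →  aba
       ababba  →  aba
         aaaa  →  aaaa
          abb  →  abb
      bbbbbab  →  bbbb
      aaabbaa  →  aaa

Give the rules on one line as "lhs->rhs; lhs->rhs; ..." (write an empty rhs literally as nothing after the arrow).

aab->a; bab->

  | aaabbabbbb => aababbbb => aabbbb => abbb
  | aabb => ab
  | aabaabb => aaabb => aab => a
  | aaa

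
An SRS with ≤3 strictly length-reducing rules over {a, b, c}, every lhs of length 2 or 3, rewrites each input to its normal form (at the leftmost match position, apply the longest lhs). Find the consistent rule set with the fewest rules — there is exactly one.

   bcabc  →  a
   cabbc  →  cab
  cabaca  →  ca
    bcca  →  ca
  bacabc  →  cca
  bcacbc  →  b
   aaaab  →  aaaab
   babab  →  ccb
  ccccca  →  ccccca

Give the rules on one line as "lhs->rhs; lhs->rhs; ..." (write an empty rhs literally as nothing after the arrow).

ac->b; ba->c; bc->

  | bcabc => abc => a
  | cabbc => cab
  | cabaca => cacca => cbca => ca
  | bcca => ca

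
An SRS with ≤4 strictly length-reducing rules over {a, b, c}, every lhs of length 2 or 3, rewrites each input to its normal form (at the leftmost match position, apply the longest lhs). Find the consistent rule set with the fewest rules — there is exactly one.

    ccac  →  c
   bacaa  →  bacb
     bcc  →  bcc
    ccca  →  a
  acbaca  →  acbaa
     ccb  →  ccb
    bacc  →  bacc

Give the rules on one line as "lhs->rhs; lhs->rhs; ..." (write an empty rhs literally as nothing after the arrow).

ca->a; caa->cb; cac->

  | ccac => c
  | bacaa => bacb
  | bcc
  | ccca => cca => ca => a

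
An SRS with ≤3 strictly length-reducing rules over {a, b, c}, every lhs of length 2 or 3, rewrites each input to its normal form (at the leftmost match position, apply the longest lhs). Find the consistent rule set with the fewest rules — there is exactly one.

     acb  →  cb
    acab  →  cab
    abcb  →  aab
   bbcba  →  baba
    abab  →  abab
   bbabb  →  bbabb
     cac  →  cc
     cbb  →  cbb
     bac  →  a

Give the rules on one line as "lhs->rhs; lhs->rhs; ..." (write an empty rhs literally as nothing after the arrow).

  | acb => cb
  | acab => cab
  | abcb => aab
  | bbcba => baba

ac->c; bc->a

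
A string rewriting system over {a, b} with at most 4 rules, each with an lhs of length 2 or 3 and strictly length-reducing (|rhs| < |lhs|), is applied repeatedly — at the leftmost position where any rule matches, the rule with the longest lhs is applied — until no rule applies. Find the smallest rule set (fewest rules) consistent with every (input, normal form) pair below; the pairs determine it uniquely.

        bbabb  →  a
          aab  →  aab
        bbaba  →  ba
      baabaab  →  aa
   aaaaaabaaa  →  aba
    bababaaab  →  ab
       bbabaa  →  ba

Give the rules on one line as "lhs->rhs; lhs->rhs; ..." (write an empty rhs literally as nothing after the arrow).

  | bbabb => bab => a
  | aab
  | bbaba => baa => ba
  | baabaab => babaab => aaab => abb => aa

aaa->ab; abb->aa; baa->ba; bab->a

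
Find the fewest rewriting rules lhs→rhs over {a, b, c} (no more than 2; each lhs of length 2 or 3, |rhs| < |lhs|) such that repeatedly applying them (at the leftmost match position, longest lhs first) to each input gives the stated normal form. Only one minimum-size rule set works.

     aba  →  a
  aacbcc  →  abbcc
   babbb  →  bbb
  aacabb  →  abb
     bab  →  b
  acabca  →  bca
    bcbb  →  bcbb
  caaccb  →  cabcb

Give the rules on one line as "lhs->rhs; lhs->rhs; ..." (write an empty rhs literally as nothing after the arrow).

ac->b; ba->

  | aba => a
  | aacbcc => abbcc
  | babbb => bbb
  | aacabb => ababb => abb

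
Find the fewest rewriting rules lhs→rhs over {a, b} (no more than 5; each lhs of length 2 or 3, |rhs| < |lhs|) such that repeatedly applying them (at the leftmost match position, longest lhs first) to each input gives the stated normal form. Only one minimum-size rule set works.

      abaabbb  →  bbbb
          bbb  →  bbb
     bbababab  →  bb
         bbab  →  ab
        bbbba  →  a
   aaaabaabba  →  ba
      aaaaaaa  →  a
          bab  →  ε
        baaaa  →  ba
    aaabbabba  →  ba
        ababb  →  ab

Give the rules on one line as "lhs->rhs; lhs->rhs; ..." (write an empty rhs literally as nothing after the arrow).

  | abaabbb => aabbb => bbbb
  | bbb
  | bbababab => ababab => aab => bb
  | bbab => ab

aa->b; baa->a; bab->; bba->a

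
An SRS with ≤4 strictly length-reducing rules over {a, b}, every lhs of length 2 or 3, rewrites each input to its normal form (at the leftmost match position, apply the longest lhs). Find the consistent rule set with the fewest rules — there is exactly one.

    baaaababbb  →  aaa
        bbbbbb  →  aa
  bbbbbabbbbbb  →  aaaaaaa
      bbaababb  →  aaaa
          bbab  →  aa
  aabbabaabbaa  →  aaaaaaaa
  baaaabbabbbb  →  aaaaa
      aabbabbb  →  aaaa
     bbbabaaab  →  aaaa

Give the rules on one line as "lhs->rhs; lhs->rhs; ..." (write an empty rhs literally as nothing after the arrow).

  | baaaababbb => baaababbb => baababbb => bababbb => bbabbb => bbbbb => aabb => aaa
  | bbbbbb => aabbb => aaab => aa
  | bbbbbabbbbbb => aabbabbbbbb => aaaabbbbbb => aaaaabbbb => aaaaaabb => aaaaaaa
  | bbaababb => bbababb => bbbabb => aaabb => aaaa

ab->; abb->aa; ba->b; bbb->aa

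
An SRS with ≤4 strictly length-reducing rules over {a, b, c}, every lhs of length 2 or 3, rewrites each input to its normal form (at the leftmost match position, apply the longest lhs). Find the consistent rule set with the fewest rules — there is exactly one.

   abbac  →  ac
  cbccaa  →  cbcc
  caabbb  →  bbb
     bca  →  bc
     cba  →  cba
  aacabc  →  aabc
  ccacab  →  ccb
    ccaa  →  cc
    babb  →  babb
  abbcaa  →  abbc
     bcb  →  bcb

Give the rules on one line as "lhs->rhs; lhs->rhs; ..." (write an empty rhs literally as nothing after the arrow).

  | abbac => ac
  | cbccaa => cbcca => cbcc
  | caabbb => cabbb => bbb
  | bca => bc

bba->; ca->c; cab->b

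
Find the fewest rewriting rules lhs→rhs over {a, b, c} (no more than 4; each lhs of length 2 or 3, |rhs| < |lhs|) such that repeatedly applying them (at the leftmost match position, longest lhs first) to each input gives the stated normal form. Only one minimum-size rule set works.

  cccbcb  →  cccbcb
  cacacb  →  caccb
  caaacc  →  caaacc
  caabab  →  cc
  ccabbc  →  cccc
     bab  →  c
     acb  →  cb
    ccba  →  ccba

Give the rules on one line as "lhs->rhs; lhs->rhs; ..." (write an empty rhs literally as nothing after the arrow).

ab->b; acb->cb; bb->c

  | cccbcb
  | cacacb => caccb
  | caaacc
  | caabab => cabab => cbab => cbb => cc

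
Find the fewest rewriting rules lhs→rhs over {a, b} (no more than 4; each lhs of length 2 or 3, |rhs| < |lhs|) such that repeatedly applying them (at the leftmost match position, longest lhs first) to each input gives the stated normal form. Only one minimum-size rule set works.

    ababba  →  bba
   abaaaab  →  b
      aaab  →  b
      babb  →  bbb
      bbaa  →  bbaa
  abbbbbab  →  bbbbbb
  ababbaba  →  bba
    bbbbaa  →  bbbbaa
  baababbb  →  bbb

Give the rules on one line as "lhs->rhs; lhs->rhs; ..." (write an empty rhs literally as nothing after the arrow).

aaa->; aab->a; ab->b; aba->a

  | ababba => abba => bba
  | abaaaab => aaaab => ab => b
  | aaab => b
  | babb => bbb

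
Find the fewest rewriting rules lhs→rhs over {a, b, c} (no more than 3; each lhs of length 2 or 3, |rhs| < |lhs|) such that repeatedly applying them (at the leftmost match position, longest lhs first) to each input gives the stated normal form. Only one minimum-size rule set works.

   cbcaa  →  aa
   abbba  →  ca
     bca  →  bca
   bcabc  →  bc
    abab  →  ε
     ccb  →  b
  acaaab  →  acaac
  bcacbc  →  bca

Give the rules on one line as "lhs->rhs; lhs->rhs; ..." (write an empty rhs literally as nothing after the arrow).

ab->c; cb->c; cc->

  | cbcaa => ccaa => aa
  | abbba => cbba => cba => ca
  | bca
  | bcabc => bccc => bc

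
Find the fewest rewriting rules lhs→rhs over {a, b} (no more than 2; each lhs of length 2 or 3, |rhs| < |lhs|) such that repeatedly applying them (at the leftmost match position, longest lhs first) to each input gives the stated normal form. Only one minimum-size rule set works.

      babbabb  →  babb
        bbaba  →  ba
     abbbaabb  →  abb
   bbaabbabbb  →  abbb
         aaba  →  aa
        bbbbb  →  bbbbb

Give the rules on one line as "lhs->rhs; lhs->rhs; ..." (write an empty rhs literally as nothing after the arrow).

aba->a; bba->

  | babbabb => babb
  | bbaba => ba
  | abbbaabb => ababb => abb
  | bbaabbabbb => abbabbb => abbb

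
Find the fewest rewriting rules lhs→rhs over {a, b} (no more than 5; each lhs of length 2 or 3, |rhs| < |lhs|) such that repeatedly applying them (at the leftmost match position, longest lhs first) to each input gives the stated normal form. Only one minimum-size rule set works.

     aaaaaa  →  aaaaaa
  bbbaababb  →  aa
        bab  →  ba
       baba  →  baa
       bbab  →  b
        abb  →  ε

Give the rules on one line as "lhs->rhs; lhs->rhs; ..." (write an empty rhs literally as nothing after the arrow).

ab->a; abb->; bba->; bbb->

  | aaaaaa
  | bbbaababb => aababb => aaabb => aa
  | bab => ba
  | baba => baa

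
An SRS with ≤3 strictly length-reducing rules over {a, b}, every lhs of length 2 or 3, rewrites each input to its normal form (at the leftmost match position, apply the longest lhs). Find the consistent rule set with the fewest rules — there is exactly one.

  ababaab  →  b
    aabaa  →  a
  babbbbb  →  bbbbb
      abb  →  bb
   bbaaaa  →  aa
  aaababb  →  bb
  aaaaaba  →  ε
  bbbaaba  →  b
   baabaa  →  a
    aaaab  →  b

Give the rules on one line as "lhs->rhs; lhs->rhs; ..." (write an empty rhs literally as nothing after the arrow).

  | ababaab => babaab => baab => ab => b
  | aabaa => abaa => baa => a
  | babbbbb => bbbbb
  | abb => bb

ab->b; ba->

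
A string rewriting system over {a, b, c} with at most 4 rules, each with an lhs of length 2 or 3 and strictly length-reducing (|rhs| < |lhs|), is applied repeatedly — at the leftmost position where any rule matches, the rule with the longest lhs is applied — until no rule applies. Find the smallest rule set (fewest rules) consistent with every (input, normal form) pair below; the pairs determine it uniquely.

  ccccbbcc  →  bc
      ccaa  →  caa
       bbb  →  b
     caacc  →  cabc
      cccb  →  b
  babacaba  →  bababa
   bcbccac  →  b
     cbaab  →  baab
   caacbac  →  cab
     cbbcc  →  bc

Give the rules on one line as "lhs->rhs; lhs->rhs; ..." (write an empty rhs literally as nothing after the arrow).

ac->b; bb->b; cb->b; cc->c

  | ccccbbcc => cccbbcc => ccbbcc => cbbcc => bbcc => bcc => bc
  | ccaa => caa
  | bbb => bb => b
  | caacc => cabc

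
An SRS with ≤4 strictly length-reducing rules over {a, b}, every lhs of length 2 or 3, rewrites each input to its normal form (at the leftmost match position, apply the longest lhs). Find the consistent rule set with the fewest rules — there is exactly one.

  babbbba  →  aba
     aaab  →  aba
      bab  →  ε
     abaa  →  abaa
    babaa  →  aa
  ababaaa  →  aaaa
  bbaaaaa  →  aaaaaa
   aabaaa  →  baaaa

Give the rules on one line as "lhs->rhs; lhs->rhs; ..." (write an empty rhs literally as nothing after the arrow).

aab->ba; bab->; bb->a

  | babbbba => bbba => aba
  | aaab => aba
  | bab => ε
  | abaa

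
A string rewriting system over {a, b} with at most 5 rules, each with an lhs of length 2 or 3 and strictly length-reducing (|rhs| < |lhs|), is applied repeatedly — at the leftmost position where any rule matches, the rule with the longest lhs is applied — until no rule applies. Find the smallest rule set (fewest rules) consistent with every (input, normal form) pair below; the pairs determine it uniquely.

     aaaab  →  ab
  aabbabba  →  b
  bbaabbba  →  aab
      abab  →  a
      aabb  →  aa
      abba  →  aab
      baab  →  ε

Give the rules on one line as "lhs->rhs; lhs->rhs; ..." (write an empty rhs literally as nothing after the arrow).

aaa->; ba->b; bb->; bba->ab

  | aaaab => ab
  | aabbabba => aaabbba => bbba => ba => b
  | bbaabbba => ababbba => abbbba => abba => aab
  | abab => abb => a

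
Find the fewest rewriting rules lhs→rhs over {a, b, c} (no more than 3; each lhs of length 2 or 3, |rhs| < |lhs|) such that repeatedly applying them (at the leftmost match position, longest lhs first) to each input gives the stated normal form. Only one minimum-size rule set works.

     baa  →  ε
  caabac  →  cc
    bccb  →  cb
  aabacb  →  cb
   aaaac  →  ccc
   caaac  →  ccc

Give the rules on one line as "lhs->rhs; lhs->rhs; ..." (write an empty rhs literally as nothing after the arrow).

aa->c; ac->c; bc->

  | baa => bc => ε
  | caabac => ccbac => ccbc => cc
  | bccb => cb
  | aabacb => cbacb => cbcb => cb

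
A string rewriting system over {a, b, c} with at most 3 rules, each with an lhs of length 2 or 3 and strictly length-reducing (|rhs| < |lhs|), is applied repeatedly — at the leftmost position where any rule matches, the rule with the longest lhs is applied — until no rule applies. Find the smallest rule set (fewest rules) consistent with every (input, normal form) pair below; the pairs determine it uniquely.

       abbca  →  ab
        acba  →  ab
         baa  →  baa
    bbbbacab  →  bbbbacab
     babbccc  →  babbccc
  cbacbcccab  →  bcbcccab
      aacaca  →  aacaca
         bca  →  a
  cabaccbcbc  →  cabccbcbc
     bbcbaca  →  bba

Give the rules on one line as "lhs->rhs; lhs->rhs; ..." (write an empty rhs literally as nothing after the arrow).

aba->ab; bca->a; cba->b

  | abbca => aba => ab
  | acba => ab
  | baa
  | bbbbacab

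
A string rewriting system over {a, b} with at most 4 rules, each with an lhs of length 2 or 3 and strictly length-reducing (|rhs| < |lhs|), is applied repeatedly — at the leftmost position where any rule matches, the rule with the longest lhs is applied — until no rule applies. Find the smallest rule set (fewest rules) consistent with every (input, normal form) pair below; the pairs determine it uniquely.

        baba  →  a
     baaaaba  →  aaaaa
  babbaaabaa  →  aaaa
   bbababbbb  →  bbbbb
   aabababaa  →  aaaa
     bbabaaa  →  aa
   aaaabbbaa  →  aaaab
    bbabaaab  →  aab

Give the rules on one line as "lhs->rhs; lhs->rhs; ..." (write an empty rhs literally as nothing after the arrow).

  | baba => ba => a
  | baaaaba => aaaaba => aaaaa
  | babbaaabaa => bbaaabaa => baabaa => aabaa => aaaa
  | bbababbbb => bbabbbb => bbbbb

ba->a; bab->b; bba->b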